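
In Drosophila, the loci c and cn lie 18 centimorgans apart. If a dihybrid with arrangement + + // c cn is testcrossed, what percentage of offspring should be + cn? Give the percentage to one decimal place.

A map distance of 18 centimorgans corresponds to a recombination frequency of 0.180.
The F1 is + + / c cn, so + cn is a recombinant gamete class with expected frequency r/2 = 0.180/2 = 0.0900.
That is 0.0900 = 9.0% of the progeny.

9.0%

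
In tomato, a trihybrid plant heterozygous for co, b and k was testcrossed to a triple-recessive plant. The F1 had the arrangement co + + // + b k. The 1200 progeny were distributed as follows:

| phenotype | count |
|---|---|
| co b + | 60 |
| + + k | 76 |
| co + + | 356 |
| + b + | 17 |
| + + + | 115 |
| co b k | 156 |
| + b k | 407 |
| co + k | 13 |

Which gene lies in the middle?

k

The two rarest classes, co + k and + b +, are the double crossovers. Comparing them with the parentals, only the k allele has switched, so k is the middle locus and the order is co – k – b.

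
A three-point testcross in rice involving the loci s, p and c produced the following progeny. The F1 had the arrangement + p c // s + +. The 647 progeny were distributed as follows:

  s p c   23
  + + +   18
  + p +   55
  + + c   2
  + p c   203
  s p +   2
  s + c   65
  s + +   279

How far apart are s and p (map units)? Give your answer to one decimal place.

7.0 map units

The two rarest classes, + + c and s p +, are the double crossovers. Comparing them with the parentals, only the p allele has switched, so p is the middle locus and the order is s – p – c.
Crossovers in the s–p interval produce the single-crossover classes s p c and + + + (23 + 18 = 41) plus the double crossovers (4).
RF(s–p) = (41 + 4) / 647 = 45/647 = 0.0696 → 7.0 map units.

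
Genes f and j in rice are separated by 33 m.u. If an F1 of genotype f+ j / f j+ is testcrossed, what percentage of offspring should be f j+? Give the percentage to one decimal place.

33.5%

A map distance of 33 m.u. corresponds to a recombination frequency of 0.330.
The F1 is f+ j / f j+, so f j+ is a parental gamete class with expected frequency (1 − r)/2 = 0.670/2 = 0.3350.
That is 0.3350 = 33.5% of the progeny.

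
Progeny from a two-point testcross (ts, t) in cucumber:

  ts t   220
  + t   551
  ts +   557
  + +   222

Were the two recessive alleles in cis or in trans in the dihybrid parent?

The two most frequent classes are + t (551) and ts + (557); these are the parental (non-recombinant) types.
So the F1 carried + t on one chromosome and ts + on the other — the recessive alleles are on opposite chromosomes (trans / repulsion).

trans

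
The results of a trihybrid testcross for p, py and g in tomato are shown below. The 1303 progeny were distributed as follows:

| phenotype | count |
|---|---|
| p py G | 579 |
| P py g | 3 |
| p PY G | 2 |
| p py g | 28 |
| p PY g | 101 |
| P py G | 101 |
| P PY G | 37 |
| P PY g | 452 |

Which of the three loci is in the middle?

py

The two most frequent reciprocal classes, P PY g and p py G, are the parental types, so the F1 was P PY g / p py G.
The two rarest classes, P py g and p PY G, are the double crossovers. Comparing them with the parentals, only the py allele has switched, so py is the middle locus and the order is p – py – g.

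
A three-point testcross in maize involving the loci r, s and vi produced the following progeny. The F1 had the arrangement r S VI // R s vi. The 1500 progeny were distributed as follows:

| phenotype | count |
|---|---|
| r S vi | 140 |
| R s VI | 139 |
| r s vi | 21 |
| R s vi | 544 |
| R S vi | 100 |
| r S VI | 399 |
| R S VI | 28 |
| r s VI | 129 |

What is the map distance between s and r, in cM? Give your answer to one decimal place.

18.5 cM

The two rarest classes, R S VI and r s vi, are the double crossovers. Comparing them with the parentals, only the r allele has switched, so r is the middle locus and the order is s – r – vi.
Crossovers in the s–r interval produce the single-crossover classes r s VI and R S vi (129 + 100 = 229) plus the double crossovers (49).
RF(s–r) = (229 + 49) / 1500 = 278/1500 = 0.1853 → 18.5 cM.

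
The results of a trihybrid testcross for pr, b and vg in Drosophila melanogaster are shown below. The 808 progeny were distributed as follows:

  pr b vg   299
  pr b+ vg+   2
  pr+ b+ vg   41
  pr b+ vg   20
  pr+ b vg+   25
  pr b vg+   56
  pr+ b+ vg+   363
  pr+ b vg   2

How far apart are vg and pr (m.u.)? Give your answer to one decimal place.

The two most frequent reciprocal classes, pr b vg and pr+ b+ vg+, are the parental types, so the F1 was pr b vg / pr+ b+ vg+.
The two rarest classes, pr+ b vg and pr b+ vg+, are the double crossovers. Comparing them with the parentals, only the pr allele has switched, so pr is the middle locus and the order is b – pr – vg.
Crossovers in the pr–vg interval produce the single-crossover classes pr b vg+ and pr+ b+ vg (56 + 41 = 97) plus the double crossovers (4).
RF(pr–vg) = (97 + 4) / 808 = 101/808 = 0.1250 → 12.5 m.u.

12.5 m.u.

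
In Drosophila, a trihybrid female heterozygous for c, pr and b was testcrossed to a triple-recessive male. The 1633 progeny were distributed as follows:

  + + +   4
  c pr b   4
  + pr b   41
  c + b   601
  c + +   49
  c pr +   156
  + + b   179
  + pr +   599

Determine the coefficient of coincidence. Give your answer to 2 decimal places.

The two most frequent reciprocal classes, + pr + and c + b, are the parental types, so the F1 was + pr + / c + b.
The two rarest classes, + + + and c pr b, are the double crossovers. Comparing them with the parentals, only the pr allele has switched, so pr is the middle locus and the order is c – pr – b.
c–pr: (335 + 8)/1633 = 0.2100; pr–b: (90 + 8)/1633 = 0.0600.
Expected DCO frequency = 0.2100 × 0.0600 ≈ 0.01260; observed = 8/1633 ≈ 0.00490.
Coefficient of coincidence = 0.00490/0.01260 ≈ 0.39.

0.39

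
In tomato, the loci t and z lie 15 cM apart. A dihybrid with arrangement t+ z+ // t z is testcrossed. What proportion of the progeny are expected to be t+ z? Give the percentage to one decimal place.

A map distance of 15 cM corresponds to a recombination frequency of 0.150.
The F1 is t+ z+ / t z, so t+ z is a recombinant gamete class with expected frequency r/2 = 0.150/2 = 0.0750.
That is 0.0750 = 7.5% of the progeny.

7.5%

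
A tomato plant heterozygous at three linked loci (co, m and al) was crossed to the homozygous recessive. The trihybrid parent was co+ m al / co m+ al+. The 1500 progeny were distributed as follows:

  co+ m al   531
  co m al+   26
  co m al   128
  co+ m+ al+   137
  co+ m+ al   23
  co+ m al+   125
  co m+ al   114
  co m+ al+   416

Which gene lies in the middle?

m

The two rarest classes, co+ m+ al and co m al+, are the double crossovers. Comparing them with the parentals, only the m allele has switched, so m is the middle locus and the order is co – m – al.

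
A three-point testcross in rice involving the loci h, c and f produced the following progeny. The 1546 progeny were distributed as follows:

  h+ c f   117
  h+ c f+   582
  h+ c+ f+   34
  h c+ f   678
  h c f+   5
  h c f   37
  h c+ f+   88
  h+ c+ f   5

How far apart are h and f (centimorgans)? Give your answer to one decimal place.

The two most frequent reciprocal classes, h c+ f and h+ c f+, are the parental types, so the F1 was h c+ f / h+ c f+.
The two rarest classes, h+ c+ f and h c f+, are the double crossovers. Comparing them with the parentals, only the h allele has switched, so h is the middle locus and the order is f – h – c.
Crossovers in the f–h interval produce the single-crossover classes h c+ f+ and h+ c f (88 + 117 = 205) plus the double crossovers (10).
RF(f–h) = (205 + 10) / 1546 = 215/1546 = 0.1391 → 13.9 centimorgans.

13.9 centimorgans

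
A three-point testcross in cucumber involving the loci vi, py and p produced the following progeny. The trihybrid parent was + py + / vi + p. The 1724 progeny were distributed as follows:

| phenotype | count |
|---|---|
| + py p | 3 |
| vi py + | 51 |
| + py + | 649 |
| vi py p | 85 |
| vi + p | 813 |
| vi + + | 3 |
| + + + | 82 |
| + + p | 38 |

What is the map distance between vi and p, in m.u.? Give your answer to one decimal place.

The two rarest classes, + py p and vi + +, are the double crossovers. Comparing them with the parentals, only the p allele has switched, so p is the middle locus and the order is vi – p – py.
Crossovers in the vi–p interval produce the single-crossover classes vi py + and + + p (51 + 38 = 89) plus the double crossovers (6).
RF(vi–p) = (89 + 6) / 1724 = 95/1724 = 0.0551 → 5.5 m.u.

5.5 m.u.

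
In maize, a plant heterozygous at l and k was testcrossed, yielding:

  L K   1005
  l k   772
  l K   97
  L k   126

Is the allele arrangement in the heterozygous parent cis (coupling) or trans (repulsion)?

The two most frequent classes are L K (1005) and l k (772); these are the parental (non-recombinant) types.
So the F1 carried L K on one chromosome and l k on the other — the recessive alleles are on the same chromosome (cis / coupling).

cis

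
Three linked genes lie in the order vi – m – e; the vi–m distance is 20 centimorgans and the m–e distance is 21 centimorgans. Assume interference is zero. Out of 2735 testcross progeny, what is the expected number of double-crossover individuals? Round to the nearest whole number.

Map distances give recombination frequencies of 0.200 and 0.210 for the two intervals.
With no interference, expected double-crossover frequency = 0.200 × 0.210 = 0.04200.
Expected number = 0.04200 × 2735 = 114.87 ≈ 115.

115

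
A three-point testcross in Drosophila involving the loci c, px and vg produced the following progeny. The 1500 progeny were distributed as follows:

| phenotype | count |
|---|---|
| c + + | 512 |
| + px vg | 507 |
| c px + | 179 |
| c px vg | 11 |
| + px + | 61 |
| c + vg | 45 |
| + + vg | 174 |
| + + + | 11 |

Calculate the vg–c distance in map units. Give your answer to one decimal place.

8.5 map units

The two most frequent reciprocal classes, + px vg and c + +, are the parental types, so the F1 was + px vg / c + +.
The two rarest classes, c px vg and + + +, are the double crossovers. Comparing them with the parentals, only the c allele has switched, so c is the middle locus and the order is px – c – vg.
Crossovers in the c–vg interval produce the single-crossover classes + px + and c + vg (61 + 45 = 106) plus the double crossovers (22).
RF(c–vg) = (106 + 22) / 1500 = 128/1500 = 0.0853 → 8.5 map units.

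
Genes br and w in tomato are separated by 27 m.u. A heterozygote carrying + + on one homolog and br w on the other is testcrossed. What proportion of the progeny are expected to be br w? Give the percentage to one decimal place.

A map distance of 27 m.u. corresponds to a recombination frequency of 0.270.
The F1 is + + / br w, so br w is a parental gamete class with expected frequency (1 − r)/2 = 0.730/2 = 0.3650.
That is 0.3650 = 36.5% of the progeny.

36.5%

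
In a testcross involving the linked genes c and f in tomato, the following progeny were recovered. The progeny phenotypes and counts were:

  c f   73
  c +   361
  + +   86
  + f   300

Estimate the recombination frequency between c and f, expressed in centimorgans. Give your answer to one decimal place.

The two most frequent classes, + f (300) and c + (361), are the parental types, so the F1 was + f / c +.
The recombinant classes are + + and c f: 86 + 73 = 159.
Recombination frequency = 159/820 = 0.1939 ≈ 19.4%, i.e. 19.4 centimorgans.

19.4 centimorgans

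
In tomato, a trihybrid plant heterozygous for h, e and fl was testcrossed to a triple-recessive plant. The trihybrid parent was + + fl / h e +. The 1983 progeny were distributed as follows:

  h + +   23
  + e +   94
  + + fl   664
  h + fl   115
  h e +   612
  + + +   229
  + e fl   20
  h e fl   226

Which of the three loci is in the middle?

The two rarest classes, + e fl and h + +, are the double crossovers. Comparing them with the parentals, only the e allele has switched, so e is the middle locus and the order is h – e – fl.

e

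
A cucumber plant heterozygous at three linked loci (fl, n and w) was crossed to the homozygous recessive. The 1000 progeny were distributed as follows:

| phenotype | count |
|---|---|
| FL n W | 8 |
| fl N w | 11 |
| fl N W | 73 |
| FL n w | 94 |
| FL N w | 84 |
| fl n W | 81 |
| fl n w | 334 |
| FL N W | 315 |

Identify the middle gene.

The two most frequent reciprocal classes, FL N W and fl n w, are the parental types, so the F1 was FL N W / fl n w.
The two rarest classes, FL n W and fl N w, are the double crossovers. Comparing them with the parentals, only the n allele has switched, so n is the middle locus and the order is fl – n – w.

n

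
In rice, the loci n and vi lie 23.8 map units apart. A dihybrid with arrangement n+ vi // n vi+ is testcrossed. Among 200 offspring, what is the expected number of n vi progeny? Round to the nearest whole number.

A map distance of 23.8 map units corresponds to a recombination frequency of 0.238.
The F1 is n+ vi / n vi+, so n vi is a recombinant gamete class with expected frequency r/2 = 0.238/2 = 0.1190.
Expected number = 0.1190 × 200 = 23.80 ≈ 24.

24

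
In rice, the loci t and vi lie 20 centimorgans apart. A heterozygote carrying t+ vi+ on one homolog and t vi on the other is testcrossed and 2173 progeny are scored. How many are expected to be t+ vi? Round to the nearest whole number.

217

A map distance of 20 centimorgans corresponds to a recombination frequency of 0.200.
The F1 is t+ vi+ / t vi, so t+ vi is a recombinant gamete class with expected frequency r/2 = 0.200/2 = 0.1000.
Expected number = 0.1000 × 2173 = 217.30 ≈ 217.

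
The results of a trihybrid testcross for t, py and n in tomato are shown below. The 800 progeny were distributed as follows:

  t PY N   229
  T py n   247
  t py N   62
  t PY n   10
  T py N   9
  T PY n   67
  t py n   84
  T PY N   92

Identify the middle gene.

n

The two most frequent reciprocal classes, t PY N and T py n, are the parental types, so the F1 was t PY N / T py n.
The two rarest classes, t PY n and T py N, are the double crossovers. Comparing them with the parentals, only the n allele has switched, so n is the middle locus and the order is py – n – t.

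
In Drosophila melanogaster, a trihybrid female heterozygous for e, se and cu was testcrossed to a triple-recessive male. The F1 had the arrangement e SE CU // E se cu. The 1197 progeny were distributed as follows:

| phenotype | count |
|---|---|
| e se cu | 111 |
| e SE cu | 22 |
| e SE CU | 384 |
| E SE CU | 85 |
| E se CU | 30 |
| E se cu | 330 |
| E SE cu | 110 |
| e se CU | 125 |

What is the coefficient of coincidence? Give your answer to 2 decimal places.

The two rarest classes, e SE cu and E se CU, are the double crossovers. Comparing them with the parentals, only the cu allele has switched, so cu is the middle locus and the order is e – cu – se.
e–cu: (196 + 52)/1197 = 0.2072; cu–se: (235 + 52)/1197 = 0.2398.
Expected DCO frequency = 0.2072 × 0.2398 ≈ 0.04969; observed = 52/1197 ≈ 0.04344.
Coefficient of coincidence = 0.04344/0.04969 ≈ 0.87.

0.87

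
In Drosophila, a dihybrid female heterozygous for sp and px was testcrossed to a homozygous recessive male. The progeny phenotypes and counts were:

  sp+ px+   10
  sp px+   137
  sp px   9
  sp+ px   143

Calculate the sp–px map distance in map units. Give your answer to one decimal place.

6.4 map units

The two most frequent classes, sp+ px (143) and sp px+ (137), are the parental types, so the F1 was sp+ px / sp px+.
The recombinant classes are sp+ px+ and sp px: 10 + 9 = 19.
Recombination frequency = 19/299 = 0.0635 ≈ 6.4%, i.e. 6.4 map units.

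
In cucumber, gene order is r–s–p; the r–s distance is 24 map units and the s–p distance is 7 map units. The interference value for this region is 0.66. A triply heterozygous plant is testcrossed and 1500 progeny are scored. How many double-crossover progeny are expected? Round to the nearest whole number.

9

Map distances give recombination frequencies of 0.240 and 0.070 for the two intervals.
With interference 0.66 (so coincidence = 0.34), expected double-crossover frequency = 0.240 × 0.070 × 0.34 = 0.00571.
Expected number = 0.00571 × 1500 = 8.57 ≈ 9.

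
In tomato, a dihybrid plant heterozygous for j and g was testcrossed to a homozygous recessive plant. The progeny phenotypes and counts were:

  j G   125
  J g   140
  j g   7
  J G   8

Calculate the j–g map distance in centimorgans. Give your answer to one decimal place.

The two most frequent classes, J g (140) and j G (125), are the parental types, so the F1 was J g / j G.
The recombinant classes are J G and j g: 8 + 7 = 15.
Recombination frequency = 15/280 = 0.0536 ≈ 5.4%, i.e. 5.4 centimorgans.

5.4 centimorgans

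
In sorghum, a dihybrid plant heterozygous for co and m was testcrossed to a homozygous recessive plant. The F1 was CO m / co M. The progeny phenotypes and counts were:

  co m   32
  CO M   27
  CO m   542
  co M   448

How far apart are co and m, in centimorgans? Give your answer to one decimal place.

The recombinant classes are CO M and co m: 27 + 32 = 59.
Recombination frequency = 59/1049 = 0.0562 ≈ 5.6%, i.e. 5.6 centimorgans.

5.6 centimorgans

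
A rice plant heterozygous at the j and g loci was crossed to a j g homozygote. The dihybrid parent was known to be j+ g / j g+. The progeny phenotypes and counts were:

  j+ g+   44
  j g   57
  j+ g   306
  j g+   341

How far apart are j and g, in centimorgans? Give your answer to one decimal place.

The recombinant classes are j+ g+ and j g: 44 + 57 = 101.
Recombination frequency = 101/748 = 0.1350 ≈ 13.5%, i.e. 13.5 centimorgans.

13.5 centimorgans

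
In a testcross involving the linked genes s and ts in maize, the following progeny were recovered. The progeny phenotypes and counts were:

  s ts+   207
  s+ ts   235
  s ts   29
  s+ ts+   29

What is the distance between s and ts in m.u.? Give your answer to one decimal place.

The two most frequent classes, s+ ts (235) and s ts+ (207), are the parental types, so the F1 was s+ ts / s ts+.
The recombinant classes are s+ ts+ and s ts: 29 + 29 = 58.
Recombination frequency = 58/500 = 0.1160 ≈ 11.6%, i.e. 11.6 m.u.

11.6 m.u.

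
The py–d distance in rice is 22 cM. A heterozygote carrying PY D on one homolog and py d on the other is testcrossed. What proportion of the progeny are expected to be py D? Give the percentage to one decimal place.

11.0%

A map distance of 22 cM corresponds to a recombination frequency of 0.220.
The F1 is PY D / py d, so py D is a recombinant gamete class with expected frequency r/2 = 0.220/2 = 0.1100.
That is 0.1100 = 11.0% of the progeny.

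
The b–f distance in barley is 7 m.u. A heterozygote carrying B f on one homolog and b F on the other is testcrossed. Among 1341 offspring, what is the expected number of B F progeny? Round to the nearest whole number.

47

A map distance of 7 m.u. corresponds to a recombination frequency of 0.070.
The F1 is B f / b F, so B F is a recombinant gamete class with expected frequency r/2 = 0.070/2 = 0.0350.
Expected number = 0.0350 × 1341 = 46.94 ≈ 47.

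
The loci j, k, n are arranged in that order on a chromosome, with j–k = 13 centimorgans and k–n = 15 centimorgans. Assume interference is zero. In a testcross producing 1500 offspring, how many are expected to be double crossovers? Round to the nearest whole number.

29

Map distances give recombination frequencies of 0.130 and 0.150 for the two intervals.
With no interference, expected double-crossover frequency = 0.130 × 0.150 = 0.01950.
Expected number = 0.01950 × 1500 = 29.25 ≈ 29.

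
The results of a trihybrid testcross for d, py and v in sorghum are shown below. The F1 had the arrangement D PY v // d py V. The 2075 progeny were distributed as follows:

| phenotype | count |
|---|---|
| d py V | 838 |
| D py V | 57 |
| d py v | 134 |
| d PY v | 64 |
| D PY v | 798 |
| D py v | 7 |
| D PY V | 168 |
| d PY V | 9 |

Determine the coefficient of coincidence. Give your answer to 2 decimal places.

The two rarest classes, D py v and d PY V, are the double crossovers. Comparing them with the parentals, only the py allele has switched, so py is the middle locus and the order is d – py – v.
d–py: (121 + 16)/2075 = 0.0660; py–v: (302 + 16)/2075 = 0.1533.
Expected DCO frequency = 0.0660 × 0.1533 ≈ 0.01012; observed = 16/2075 ≈ 0.00771.
Coefficient of coincidence = 0.00771/0.01012 ≈ 0.76.

0.76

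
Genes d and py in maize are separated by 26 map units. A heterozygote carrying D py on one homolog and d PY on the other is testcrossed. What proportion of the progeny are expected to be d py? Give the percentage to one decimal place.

13.0%

A map distance of 26 map units corresponds to a recombination frequency of 0.260.
The F1 is D py / d PY, so d py is a recombinant gamete class with expected frequency r/2 = 0.260/2 = 0.1300.
That is 0.1300 = 13.0% of the progeny.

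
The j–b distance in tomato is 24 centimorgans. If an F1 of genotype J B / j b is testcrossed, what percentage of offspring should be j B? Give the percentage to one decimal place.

12.0%

A map distance of 24 centimorgans corresponds to a recombination frequency of 0.240.
The F1 is J B / j b, so j B is a recombinant gamete class with expected frequency r/2 = 0.240/2 = 0.1200.
That is 0.1200 = 12.0% of the progeny.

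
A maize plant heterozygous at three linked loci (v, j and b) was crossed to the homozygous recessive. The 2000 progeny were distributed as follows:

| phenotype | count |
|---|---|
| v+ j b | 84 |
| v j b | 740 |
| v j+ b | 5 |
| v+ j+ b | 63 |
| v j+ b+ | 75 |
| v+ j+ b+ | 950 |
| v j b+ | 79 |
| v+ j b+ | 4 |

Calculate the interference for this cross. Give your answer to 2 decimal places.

The two most frequent reciprocal classes, v j b and v+ j+ b+, are the parental types, so the F1 was v j b / v+ j+ b+.
The two rarest classes, v j+ b and v+ j b+, are the double crossovers. Comparing them with the parentals, only the j allele has switched, so j is the middle locus and the order is b – j – v.
b–j: (142 + 9)/2000 = 0.0755; j–v: (159 + 9)/2000 = 0.0840.
Expected DCO frequency = 0.0755 × 0.0840 ≈ 0.00634; observed = 9/2000 ≈ 0.00450.
Coefficient of coincidence = 0.00450/0.00634 ≈ 0.71; interference = 1 − 0.71 = 0.29.

0.29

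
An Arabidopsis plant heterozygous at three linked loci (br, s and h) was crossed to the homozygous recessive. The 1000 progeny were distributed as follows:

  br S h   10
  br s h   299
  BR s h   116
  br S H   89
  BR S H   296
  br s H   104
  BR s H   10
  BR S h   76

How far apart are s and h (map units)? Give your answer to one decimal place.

20.0 map units

The two most frequent reciprocal classes, br s h and BR S H, are the parental types, so the F1 was br s h / BR S H.
The two rarest classes, br S h and BR s H, are the double crossovers. Comparing them with the parentals, only the s allele has switched, so s is the middle locus and the order is br – s – h.
Crossovers in the s–h interval produce the single-crossover classes br s H and BR S h (104 + 76 = 180) plus the double crossovers (20).
RF(s–h) = (180 + 20) / 1000 = 200/1000 = 0.2000 → 20.0 map units.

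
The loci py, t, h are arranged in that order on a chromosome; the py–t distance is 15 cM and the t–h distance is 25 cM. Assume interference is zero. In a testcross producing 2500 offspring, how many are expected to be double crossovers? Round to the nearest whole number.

94

Map distances give recombination frequencies of 0.150 and 0.250 for the two intervals.
With no interference, expected double-crossover frequency = 0.150 × 0.250 = 0.03750.
Expected number = 0.03750 × 2500 = 93.75 ≈ 94.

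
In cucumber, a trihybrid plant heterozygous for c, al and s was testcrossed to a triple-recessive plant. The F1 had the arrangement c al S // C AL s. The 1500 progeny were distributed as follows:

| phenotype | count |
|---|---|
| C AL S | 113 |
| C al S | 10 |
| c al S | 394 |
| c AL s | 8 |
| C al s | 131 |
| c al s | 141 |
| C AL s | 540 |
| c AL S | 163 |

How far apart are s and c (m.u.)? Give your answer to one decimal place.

18.1 m.u.

The two rarest classes, C al S and c AL s, are the double crossovers. Comparing them with the parentals, only the c allele has switched, so c is the middle locus and the order is al – c – s.
Crossovers in the c–s interval produce the single-crossover classes c al s and C AL S (141 + 113 = 254) plus the double crossovers (18).
RF(c–s) = (254 + 18) / 1500 = 272/1500 = 0.1813 → 18.1 m.u.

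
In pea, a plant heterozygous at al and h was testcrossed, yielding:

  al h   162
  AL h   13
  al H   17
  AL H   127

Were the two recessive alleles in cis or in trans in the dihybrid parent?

The two most frequent classes are AL H (127) and al h (162); these are the parental (non-recombinant) types.
So the F1 carried AL H on one chromosome and al h on the other — the recessive alleles are on the same chromosome (cis / coupling).

cis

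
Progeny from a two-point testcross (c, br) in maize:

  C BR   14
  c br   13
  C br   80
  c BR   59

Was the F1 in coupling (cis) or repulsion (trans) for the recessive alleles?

The two most frequent classes are C br (80) and c BR (59); these are the parental (non-recombinant) types.
So the F1 carried C br on one chromosome and c BR on the other — the recessive alleles are on opposite chromosomes (trans / repulsion).

trans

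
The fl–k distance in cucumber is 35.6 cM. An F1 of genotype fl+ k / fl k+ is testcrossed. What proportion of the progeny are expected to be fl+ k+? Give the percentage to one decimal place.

17.8%

A map distance of 35.6 cM corresponds to a recombination frequency of 0.356.
The F1 is fl+ k / fl k+, so fl+ k+ is a recombinant gamete class with expected frequency r/2 = 0.356/2 = 0.1780.
That is 0.1780 = 17.8% of the progeny.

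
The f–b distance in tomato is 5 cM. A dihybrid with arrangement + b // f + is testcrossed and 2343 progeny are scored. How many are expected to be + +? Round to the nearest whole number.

59

A map distance of 5 cM corresponds to a recombination frequency of 0.050.
The F1 is + b / f +, so + + is a recombinant gamete class with expected frequency r/2 = 0.050/2 = 0.0250.
Expected number = 0.0250 × 2343 = 58.58 ≈ 59.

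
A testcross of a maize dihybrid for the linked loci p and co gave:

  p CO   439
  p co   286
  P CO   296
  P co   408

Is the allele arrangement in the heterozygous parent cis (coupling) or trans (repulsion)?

trans

The two most frequent classes are P co (408) and p CO (439); these are the parental (non-recombinant) types.
So the F1 carried P co on one chromosome and p CO on the other — the recessive alleles are on opposite chromosomes (trans / repulsion).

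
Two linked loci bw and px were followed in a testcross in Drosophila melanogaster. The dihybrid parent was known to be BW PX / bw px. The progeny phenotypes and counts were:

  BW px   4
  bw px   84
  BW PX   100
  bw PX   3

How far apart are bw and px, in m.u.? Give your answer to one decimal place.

3.7 m.u.

The recombinant classes are BW px and bw PX: 4 + 3 = 7.
Recombination frequency = 7/191 = 0.0366 ≈ 3.7%, i.e. 3.7 m.u.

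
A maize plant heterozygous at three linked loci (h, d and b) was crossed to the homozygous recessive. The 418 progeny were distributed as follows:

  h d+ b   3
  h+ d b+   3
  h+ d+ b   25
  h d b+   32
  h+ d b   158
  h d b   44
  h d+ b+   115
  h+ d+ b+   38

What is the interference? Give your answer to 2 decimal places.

The two most frequent reciprocal classes, h d+ b+ and h+ d b, are the parental types, so the F1 was h d+ b+ / h+ d b.
The two rarest classes, h d+ b and h+ d b+, are the double crossovers. Comparing them with the parentals, only the b allele has switched, so b is the middle locus and the order is d – b – h.
d–b: (57 + 6)/418 = 0.1507; b–h: (82 + 6)/418 = 0.2105.
Expected DCO frequency = 0.1507 × 0.2105 ≈ 0.03172; observed = 6/418 ≈ 0.01435.
Coefficient of coincidence = 0.01435/0.03172 ≈ 0.45; interference = 1 − 0.45 = 0.55.

0.55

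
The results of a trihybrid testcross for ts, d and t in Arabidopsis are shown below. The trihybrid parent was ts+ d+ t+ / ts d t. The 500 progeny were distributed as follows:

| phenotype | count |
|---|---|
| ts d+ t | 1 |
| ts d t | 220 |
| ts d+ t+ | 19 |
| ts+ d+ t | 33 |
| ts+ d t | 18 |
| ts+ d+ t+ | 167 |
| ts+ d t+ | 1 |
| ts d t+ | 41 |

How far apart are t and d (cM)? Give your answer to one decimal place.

The two rarest classes, ts+ d t+ and ts d+ t, are the double crossovers. Comparing them with the parentals, only the d allele has switched, so d is the middle locus and the order is t – d – ts.
Crossovers in the t–d interval produce the single-crossover classes ts+ d+ t and ts d t+ (33 + 41 = 74) plus the double crossovers (2).
RF(t–d) = (74 + 2) / 500 = 76/500 = 0.1520 → 15.2 cM.

15.2 cM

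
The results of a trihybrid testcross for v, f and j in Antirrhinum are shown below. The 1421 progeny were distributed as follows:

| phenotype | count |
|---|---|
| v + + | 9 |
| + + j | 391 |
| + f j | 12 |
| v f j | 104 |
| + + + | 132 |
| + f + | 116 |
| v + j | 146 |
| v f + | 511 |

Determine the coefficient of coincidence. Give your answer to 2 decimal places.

The two most frequent reciprocal classes, v f + and + + j, are the parental types, so the F1 was v f + / + + j.
The two rarest classes, v + + and + f j, are the double crossovers. Comparing them with the parentals, only the f allele has switched, so f is the middle locus and the order is v – f – j.
v–f: (262 + 21)/1421 = 0.1992; f–j: (236 + 21)/1421 = 0.1809.
Expected DCO frequency = 0.1992 × 0.1809 ≈ 0.03604; observed = 21/1421 ≈ 0.01478.
Coefficient of coincidence = 0.01478/0.03604 ≈ 0.41.

0.41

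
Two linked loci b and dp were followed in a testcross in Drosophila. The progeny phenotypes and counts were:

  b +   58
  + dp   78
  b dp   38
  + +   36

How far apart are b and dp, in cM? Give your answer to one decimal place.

35.2 cM

The two most frequent classes, + dp (78) and b + (58), are the parental types, so the F1 was + dp / b +.
The recombinant classes are + + and b dp: 36 + 38 = 74.
Recombination frequency = 74/210 = 0.3524 ≈ 35.2%, i.e. 35.2 cM.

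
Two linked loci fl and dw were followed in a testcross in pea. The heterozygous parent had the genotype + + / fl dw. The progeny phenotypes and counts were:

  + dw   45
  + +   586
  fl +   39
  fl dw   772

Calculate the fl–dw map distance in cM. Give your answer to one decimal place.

The recombinant classes are + dw and fl +: 45 + 39 = 84.
Recombination frequency = 84/1442 = 0.0583 ≈ 5.8%, i.e. 5.8 cM.

5.8 cM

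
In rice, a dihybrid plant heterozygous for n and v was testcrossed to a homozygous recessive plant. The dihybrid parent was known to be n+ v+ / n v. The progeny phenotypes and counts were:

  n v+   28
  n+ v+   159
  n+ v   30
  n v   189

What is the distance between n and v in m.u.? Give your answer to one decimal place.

The recombinant classes are n+ v and n v+: 30 + 28 = 58.
Recombination frequency = 58/406 = 0.1429 ≈ 14.3%, i.e. 14.3 m.u.

14.3 m.u.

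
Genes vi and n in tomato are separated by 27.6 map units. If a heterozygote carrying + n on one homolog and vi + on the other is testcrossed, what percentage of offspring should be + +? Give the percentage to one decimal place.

13.8%

A map distance of 27.6 map units corresponds to a recombination frequency of 0.276.
The F1 is + n / vi +, so + + is a recombinant gamete class with expected frequency r/2 = 0.276/2 = 0.1380.
That is 0.1380 = 13.8% of the progeny.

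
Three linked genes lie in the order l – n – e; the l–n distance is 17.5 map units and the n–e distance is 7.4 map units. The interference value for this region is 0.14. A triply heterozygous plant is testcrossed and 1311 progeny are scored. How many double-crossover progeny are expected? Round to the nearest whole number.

15

Map distances give recombination frequencies of 0.175 and 0.074 for the two intervals.
With interference 0.14 (so coincidence = 0.86), expected double-crossover frequency = 0.175 × 0.074 × 0.86 = 0.01114.
Expected number = 0.01114 × 1311 = 14.60 ≈ 15.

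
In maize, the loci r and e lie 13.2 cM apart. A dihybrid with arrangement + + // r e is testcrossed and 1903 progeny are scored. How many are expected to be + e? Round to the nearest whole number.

126

A map distance of 13.2 cM corresponds to a recombination frequency of 0.132.
The F1 is + + / r e, so + e is a recombinant gamete class with expected frequency r/2 = 0.132/2 = 0.0660.
Expected number = 0.0660 × 1903 = 125.60 ≈ 126.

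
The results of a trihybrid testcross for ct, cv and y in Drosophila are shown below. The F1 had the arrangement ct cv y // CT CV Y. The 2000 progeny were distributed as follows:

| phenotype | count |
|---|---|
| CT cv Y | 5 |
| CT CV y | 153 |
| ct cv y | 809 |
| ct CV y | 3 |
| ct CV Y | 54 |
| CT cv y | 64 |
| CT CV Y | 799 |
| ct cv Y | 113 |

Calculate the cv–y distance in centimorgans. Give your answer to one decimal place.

The two rarest classes, ct CV y and CT cv Y, are the double crossovers. Comparing them with the parentals, only the cv allele has switched, so cv is the middle locus and the order is y – cv – ct.
Crossovers in the y–cv interval produce the single-crossover classes ct cv Y and CT CV y (113 + 153 = 266) plus the double crossovers (8).
RF(y–cv) = (266 + 8) / 2000 = 274/2000 = 0.1370 → 13.7 centimorgans.

13.7 centimorgans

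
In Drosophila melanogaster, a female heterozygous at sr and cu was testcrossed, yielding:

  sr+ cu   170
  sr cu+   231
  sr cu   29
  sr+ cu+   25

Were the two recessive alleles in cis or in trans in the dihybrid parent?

The two most frequent classes are sr+ cu (170) and sr cu+ (231); these are the parental (non-recombinant) types.
So the F1 carried sr+ cu on one chromosome and sr cu+ on the other — the recessive alleles are on opposite chromosomes (trans / repulsion).

trans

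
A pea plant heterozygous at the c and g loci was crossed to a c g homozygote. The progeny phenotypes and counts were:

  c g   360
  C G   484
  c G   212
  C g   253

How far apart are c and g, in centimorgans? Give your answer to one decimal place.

The two most frequent classes, C G (484) and c g (360), are the parental types, so the F1 was C G / c g.
The recombinant classes are C g and c G: 253 + 212 = 465.
Recombination frequency = 465/1309 = 0.3552 ≈ 35.5%, i.e. 35.5 centimorgans.

35.5 centimorgans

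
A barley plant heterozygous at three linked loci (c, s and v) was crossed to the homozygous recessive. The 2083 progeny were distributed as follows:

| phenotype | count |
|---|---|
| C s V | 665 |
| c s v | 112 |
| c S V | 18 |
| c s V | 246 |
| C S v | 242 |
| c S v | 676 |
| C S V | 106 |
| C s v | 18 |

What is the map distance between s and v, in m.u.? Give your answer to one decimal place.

12.2 m.u.

The two most frequent reciprocal classes, c S v and C s V, are the parental types, so the F1 was c S v / C s V.
The two rarest classes, c S V and C s v, are the double crossovers. Comparing them with the parentals, only the v allele has switched, so v is the middle locus and the order is c – v – s.
Crossovers in the v–s interval produce the single-crossover classes c s v and C S V (112 + 106 = 218) plus the double crossovers (36).
RF(v–s) = (218 + 36) / 2083 = 254/2083 = 0.1219 → 12.2 m.u.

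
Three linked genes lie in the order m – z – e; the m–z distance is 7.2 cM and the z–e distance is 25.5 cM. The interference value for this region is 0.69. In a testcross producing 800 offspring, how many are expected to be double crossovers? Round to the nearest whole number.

Map distances give recombination frequencies of 0.072 and 0.255 for the two intervals.
With interference 0.69 (so coincidence = 0.31), expected double-crossover frequency = 0.072 × 0.255 × 0.31 = 0.00569.
Expected number = 0.00569 × 800 = 4.55 ≈ 5.

5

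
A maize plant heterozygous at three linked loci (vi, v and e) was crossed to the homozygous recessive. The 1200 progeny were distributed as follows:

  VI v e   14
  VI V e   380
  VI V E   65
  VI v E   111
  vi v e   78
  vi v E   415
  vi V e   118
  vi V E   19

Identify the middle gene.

The two most frequent reciprocal classes, VI V e and vi v E, are the parental types, so the F1 was VI V e / vi v E.
The two rarest classes, VI v e and vi V E, are the double crossovers. Comparing them with the parentals, only the v allele has switched, so v is the middle locus and the order is vi – v – e.

v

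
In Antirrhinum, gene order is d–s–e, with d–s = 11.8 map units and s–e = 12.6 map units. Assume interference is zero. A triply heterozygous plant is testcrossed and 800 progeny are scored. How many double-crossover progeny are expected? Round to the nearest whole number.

12

Map distances give recombination frequencies of 0.118 and 0.126 for the two intervals.
With no interference, expected double-crossover frequency = 0.118 × 0.126 = 0.01487.
Expected number = 0.01487 × 800 = 11.89 ≈ 12.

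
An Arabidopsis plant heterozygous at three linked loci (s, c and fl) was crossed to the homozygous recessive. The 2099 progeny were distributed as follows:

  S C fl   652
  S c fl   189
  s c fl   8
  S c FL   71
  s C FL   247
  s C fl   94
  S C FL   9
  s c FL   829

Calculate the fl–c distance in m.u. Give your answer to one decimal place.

The two most frequent reciprocal classes, s c FL and S C fl, are the parental types, so the F1 was s c FL / S C fl.
The two rarest classes, s c fl and S C FL, are the double crossovers. Comparing them with the parentals, only the fl allele has switched, so fl is the middle locus and the order is s – fl – c.
Crossovers in the fl–c interval produce the single-crossover classes s C FL and S c fl (247 + 189 = 436) plus the double crossovers (17).
RF(fl–c) = (436 + 17) / 2099 = 453/2099 = 0.2158 → 21.6 m.u.

21.6 m.u.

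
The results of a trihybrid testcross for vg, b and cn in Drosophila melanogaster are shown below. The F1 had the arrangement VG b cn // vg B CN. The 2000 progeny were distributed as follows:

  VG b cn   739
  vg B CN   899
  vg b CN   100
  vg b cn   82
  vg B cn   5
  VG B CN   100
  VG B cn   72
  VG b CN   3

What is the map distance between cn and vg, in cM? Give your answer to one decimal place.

The two rarest classes, VG b CN and vg B cn, are the double crossovers. Comparing them with the parentals, only the cn allele has switched, so cn is the middle locus and the order is b – cn – vg.
Crossovers in the cn–vg interval produce the single-crossover classes vg b cn and VG B CN (82 + 100 = 182) plus the double crossovers (8).
RF(cn–vg) = (182 + 8) / 2000 = 190/2000 = 0.0950 → 9.5 cM.

9.5 cM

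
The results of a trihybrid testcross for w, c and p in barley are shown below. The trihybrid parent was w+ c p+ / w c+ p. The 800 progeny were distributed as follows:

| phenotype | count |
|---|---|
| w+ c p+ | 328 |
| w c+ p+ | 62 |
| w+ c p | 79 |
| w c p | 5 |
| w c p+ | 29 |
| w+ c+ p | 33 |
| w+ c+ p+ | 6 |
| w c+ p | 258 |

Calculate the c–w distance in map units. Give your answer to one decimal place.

9.1 map units

The two rarest classes, w+ c+ p+ and w c p, are the double crossovers. Comparing them with the parentals, only the c allele has switched, so c is the middle locus and the order is w – c – p.
Crossovers in the w–c interval produce the single-crossover classes w c p+ and w+ c+ p (29 + 33 = 62) plus the double crossovers (11).
RF(w–c) = (62 + 11) / 800 = 73/800 = 0.0912 → 9.1 map units.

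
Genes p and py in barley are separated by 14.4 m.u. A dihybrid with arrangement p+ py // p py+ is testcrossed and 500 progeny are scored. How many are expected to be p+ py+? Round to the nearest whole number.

A map distance of 14.4 m.u. corresponds to a recombination frequency of 0.144.
The F1 is p+ py / p py+, so p+ py+ is a recombinant gamete class with expected frequency r/2 = 0.144/2 = 0.0720.
Expected number = 0.0720 × 500 = 36.00 ≈ 36.

36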